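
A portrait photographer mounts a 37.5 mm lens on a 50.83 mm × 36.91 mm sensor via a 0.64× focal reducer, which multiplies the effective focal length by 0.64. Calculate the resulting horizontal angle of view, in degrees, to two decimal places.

Effective focal length f = 37.5 × 0.64 = 24 mm.
α = 2·arctan(50.83 / (2 × 24)) = 2·arctan(1.05896) ≈ 93.2804°.

93.28°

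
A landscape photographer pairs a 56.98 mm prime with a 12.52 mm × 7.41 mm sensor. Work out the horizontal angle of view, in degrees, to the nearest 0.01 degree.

Angle of view α = 2·arctan(w/2f) with w = 12.52 mm and f = 56.98 mm.
w/2f = 0.10986; arctan(0.10986) ≈ 6.2695°, so α ≈ 12.5391°.

12.54°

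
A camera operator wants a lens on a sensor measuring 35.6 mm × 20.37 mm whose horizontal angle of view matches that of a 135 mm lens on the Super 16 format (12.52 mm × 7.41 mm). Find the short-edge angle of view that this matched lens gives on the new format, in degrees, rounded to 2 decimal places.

3.04°

Equal horizontal AOV ⇒ f₂ = f₁ · 35.6/12.52 = 135 × 2.84345 ≈ 383.8658 mm.
Short-edge AOV on the new format = 2·arctan(20.37 / (2 × 383.8658)) = 2·arctan(0.02653) ≈ 3.0397°.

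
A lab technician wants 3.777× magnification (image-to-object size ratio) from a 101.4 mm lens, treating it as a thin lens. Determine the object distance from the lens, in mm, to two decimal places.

With m = dᵢ/dₒ and 1/f = 1/dₒ + 1/dᵢ, substituting dᵢ = m·dₒ gives 1/f = (1 + 1/m)/dₒ, hence dₒ = f·(1 + 1/m).
dₒ = 101.4 × (1 + 1/3.777) = 101.4 × 1.26476 ≈ 128.247 mm.

128.25 mm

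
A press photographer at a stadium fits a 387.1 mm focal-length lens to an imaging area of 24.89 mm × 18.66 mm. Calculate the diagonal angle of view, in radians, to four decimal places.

Sensor diagonal = √(24.89² + 18.66²) = √967.7077 ≈ 31.1080 mm.
Angle of view α = 2·arctan(d/2f) with d = 31.1080 mm and f = 387.1 mm.
d/2f = 0.04018; arctan(0.04018) ≈ 0.0402 rad, so α ≈ 0.0803 rad.

0.0803 rad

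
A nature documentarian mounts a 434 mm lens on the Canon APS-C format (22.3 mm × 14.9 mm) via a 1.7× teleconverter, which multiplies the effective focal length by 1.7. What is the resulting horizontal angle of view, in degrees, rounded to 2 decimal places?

1.73°

Effective focal length f = 434 × 1.7 = 737.8 mm.
α = 2·arctan(22.3 / (2 × 737.8)) = 2·arctan(0.01511) ≈ 1.7316°.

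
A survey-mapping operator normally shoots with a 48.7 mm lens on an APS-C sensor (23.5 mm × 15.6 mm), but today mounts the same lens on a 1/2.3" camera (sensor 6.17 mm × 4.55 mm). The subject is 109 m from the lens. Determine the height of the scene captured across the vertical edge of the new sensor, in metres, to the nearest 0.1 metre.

The focal length stays 48.7 mm; the relevant sensor dimension is now h = 4.55 mm. Object distance dₒ = 109 m = 109000 mm.
Thin-lens field height W = h·(dₒ − f)/f = 4.55 × (109000 − 48.7)/48.7 ≈ 10179.228 mm = 10.1792 m.

10.2 m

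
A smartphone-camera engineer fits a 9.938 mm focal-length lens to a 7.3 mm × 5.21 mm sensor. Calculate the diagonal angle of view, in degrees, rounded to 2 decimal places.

48.57°

Sensor diagonal = √(7.3² + 5.21²) = √80.4341 ≈ 8.9685 mm.
Angle of view α = 2·arctan(d/2f) with d = 8.9685 mm and f = 9.938 mm.
d/2f = 0.45122; arctan(0.45122) ≈ 24.2860°, so α ≈ 48.5720°.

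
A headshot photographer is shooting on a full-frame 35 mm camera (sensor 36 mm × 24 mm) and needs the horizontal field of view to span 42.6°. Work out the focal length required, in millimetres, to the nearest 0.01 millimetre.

From α = 2·arctan(w/2f) we get f = w / (2·tan(α/2)).
With w = 36 mm and α/2 = 21.3°, tan(α/2) ≈ 0.38988, so f ≈ 36 / 0.77977 ≈ 46.1676 mm.

46.17 mm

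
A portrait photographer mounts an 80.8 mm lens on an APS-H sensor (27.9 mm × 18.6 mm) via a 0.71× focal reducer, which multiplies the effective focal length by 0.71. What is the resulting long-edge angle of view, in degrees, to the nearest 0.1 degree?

Effective focal length f = 80.8 × 0.71 = 57.368 mm.
α = 2·arctan(27.9 / (2 × 57.368)) = 2·arctan(0.24317) ≈ 27.3344°.

27.3°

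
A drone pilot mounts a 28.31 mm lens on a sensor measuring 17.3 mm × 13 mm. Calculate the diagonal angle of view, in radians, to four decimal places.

0.7301 rad

Sensor diagonal = √(17.3² + 13²) = √468.2900 ≈ 21.6400 mm.
Angle of view α = 2·arctan(d/2f) with d = 21.6400 mm and f = 28.31 mm.
d/2f = 0.38220; arctan(0.38220) ≈ 0.3651 rad, so α ≈ 0.7301 rad.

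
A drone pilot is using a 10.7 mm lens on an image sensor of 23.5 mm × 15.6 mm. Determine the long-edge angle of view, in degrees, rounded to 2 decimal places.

95.36°

Angle of view α = 2·arctan(w/2f) with w = 23.5 mm and f = 10.7 mm.
w/2f = 1.09813; arctan(1.09813) ≈ 47.6778°, so α ≈ 95.3556°.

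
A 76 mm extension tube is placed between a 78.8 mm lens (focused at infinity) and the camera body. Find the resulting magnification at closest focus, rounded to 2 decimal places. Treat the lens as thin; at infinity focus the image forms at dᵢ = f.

0.96×

The tube moves the image plane from f to f + e, so dᵢ = 78.8 + 76 = 154.8 mm. Focus is achieved when 1/f = 1/dₒ + 1/dᵢ, giving dₒ = 1/(1/f − 1/(f+e)).
Magnification m = dᵢ/dₒ = (f+e)·(1/f − 1/(f+e)) = e/f = 76/78.8 ≈ 0.9645.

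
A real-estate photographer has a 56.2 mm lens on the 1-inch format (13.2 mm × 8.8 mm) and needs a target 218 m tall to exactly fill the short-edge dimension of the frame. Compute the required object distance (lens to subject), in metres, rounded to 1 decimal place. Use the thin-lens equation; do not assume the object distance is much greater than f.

W: 218 m = 218000 mm.
Magnification m = h/W = dᵢ/dₒ; combined with 1/f = 1/dₒ + 1/dᵢ this gives dₒ = f·(1 + W/h).
dₒ = 56.2 mm × (1 + 218000/8.8) = 56.2 × 24773.7273 ≈ 1392283.473 mm = 1392.28 m.

1392.3 m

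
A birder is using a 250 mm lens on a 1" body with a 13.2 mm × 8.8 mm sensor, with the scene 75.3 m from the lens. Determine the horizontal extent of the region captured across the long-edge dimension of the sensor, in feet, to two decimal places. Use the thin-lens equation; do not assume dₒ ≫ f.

13.00 ft

dₒ: 75.3 m = 75300 mm.
Similar triangles through the lens centre give W/dₒ = w/dᵢ; with 1/f = 1/dₒ + 1/dᵢ this gives W = w·(dₒ − f)/f.
W = 13.2 mm × (75300 − 250) / 250 = 13.2 × 300.2000 ≈ 3962.640 mm = 3962.640/304.8 ft = 13.0008 ft.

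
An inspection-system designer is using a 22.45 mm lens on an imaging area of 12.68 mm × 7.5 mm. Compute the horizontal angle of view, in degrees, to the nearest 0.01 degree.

31.54°

Angle of view α = 2·arctan(w/2f) with w = 12.68 mm and f = 22.45 mm.
w/2f = 0.28241; arctan(0.28241) ≈ 15.7700°, so α ≈ 31.5399°.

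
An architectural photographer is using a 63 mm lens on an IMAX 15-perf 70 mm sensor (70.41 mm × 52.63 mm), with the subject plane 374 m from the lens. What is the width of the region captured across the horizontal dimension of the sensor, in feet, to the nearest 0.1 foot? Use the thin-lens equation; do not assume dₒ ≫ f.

dₒ: 374 m = 374000 mm.
Similar triangles through the lens centre give W/dₒ = w/dᵢ; with 1/f = 1/dₒ + 1/dᵢ this gives W = w·(dₒ − f)/f.
W = 70.41 mm × (374000 − 63) / 63 = 70.41 × 5935.5079 ≈ 417919.114 mm = 417919.114/304.8 ft = 1371.13 ft.

1371.1 ft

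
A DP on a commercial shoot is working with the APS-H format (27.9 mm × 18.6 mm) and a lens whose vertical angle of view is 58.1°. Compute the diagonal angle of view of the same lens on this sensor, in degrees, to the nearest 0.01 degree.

90.08°

From the vertical AOV: f = 18.6 / (2·tan(29.05°)) = 18.6 / 1.11090 ≈ 16.7432 mm.
Sensor diagonal = √(27.9² + 18.6²) = √1124.3700 ≈ 33.5316 mm.
Diagonal AOV = 2·arctan(33.5316 / (2 × 16.7432)) = 2·arctan(1.00135) ≈ 90.0774°.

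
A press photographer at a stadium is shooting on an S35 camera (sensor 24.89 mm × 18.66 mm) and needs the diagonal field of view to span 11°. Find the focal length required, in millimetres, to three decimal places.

Sensor diagonal = √(24.89² + 18.66²) = √967.7077 ≈ 31.1080 mm.
From α = 2·arctan(d/2f) we get f = d / (2·tan(α/2)).
With d = 31.1080 mm and α/2 = 5.5°, tan(α/2) ≈ 0.09629, so f ≈ 31.1080 / 0.19258 ≈ 161.5345 mm.

161.534 mm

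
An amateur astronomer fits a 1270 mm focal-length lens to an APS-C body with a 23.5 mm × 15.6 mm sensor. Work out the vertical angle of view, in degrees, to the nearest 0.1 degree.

Angle of view α = 2·arctan(h/2f) with h = 15.6 mm and f = 1270 mm.
h/2f = 0.00614; arctan(0.00614) ≈ 0.3519°, so α ≈ 0.7038°.

0.7°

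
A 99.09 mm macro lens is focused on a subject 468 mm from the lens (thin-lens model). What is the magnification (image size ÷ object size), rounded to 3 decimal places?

0.269×

Thin lens: 1/f = 1/dₒ + 1/dᵢ → 1/dᵢ = 1/99.09 − 1/468 = 0.0079551 mm⁻¹, so dᵢ ≈ 125.7058 mm.
Magnification m = dᵢ/dₒ = 125.7058/468 ≈ 0.26860.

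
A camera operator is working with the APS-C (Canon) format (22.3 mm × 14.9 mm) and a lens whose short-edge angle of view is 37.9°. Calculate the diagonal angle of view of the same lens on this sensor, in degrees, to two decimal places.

63.43°

From the short-edge AOV: f = 14.9 / (2·tan(18.95°)) = 14.9 / 0.68670 ≈ 21.6979 mm.
Sensor diagonal = √(22.3² + 14.9²) = √719.3000 ≈ 26.8198 mm.
Diagonal AOV = 2·arctan(26.8198 / (2 × 21.6979)) = 2·arctan(0.61803) ≈ 63.4344°.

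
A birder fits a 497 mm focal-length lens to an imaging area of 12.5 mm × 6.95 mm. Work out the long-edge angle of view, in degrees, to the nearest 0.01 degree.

Angle of view α = 2·arctan(w/2f) with w = 12.5 mm and f = 497 mm.
w/2f = 0.01258; arctan(0.01258) ≈ 0.7205°, so α ≈ 1.4410°.

1.44°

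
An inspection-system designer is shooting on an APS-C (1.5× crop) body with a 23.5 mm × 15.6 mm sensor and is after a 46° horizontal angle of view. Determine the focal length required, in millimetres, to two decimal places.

27.68 mm

From α = 2·arctan(w/2f) we get f = w / (2·tan(α/2)).
With w = 23.5 mm and α/2 = 23°, tan(α/2) ≈ 0.42447, so f ≈ 23.5 / 0.84895 ≈ 27.6813 mm.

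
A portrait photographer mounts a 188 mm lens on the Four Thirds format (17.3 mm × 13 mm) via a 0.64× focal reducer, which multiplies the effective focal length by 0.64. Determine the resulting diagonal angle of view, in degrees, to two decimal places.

Effective focal length f = 188 × 0.64 = 120.32 mm.
Sensor diagonal = √(17.3² + 13²) = √468.2900 ≈ 21.6400 mm.
α = 2·arctan(21.640 / (2 × 120.32)) = 2·arctan(0.08993) ≈ 10.2772°.

10.28°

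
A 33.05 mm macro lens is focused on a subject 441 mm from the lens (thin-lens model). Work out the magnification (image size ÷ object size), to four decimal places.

0.0810×

Thin lens: 1/f = 1/dₒ + 1/dᵢ → 1/dᵢ = 1/33.05 − 1/441 = 0.0279896 mm⁻¹, so dᵢ ≈ 35.7275 mm.
Magnification m = dᵢ/dₒ = 35.7275/441 ≈ 0.08101.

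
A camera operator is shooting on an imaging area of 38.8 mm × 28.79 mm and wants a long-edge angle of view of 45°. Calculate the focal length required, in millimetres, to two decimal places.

46.84 mm

From α = 2·arctan(w/2f) we get f = w / (2·tan(α/2)).
With w = 38.8 mm and α/2 = 22.5°, tan(α/2) ≈ 0.41421, so f ≈ 38.8 / 0.82843 ≈ 46.8357 mm.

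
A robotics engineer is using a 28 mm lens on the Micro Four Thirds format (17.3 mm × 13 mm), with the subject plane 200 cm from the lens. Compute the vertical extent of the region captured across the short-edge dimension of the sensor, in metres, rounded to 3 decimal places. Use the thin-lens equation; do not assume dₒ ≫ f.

0.916 m

dₒ: 200 cm = 2000 mm.
Similar triangles through the lens centre give W/dₒ = h/dᵢ; with 1/f = 1/dₒ + 1/dᵢ this gives W = h·(dₒ − f)/f.
W = 13 mm × (2000 − 28) / 28 = 13 × 70.4286 ≈ 915.571 mm = 0.915571 m.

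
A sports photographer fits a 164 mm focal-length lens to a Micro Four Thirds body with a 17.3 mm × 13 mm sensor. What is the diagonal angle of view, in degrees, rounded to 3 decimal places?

7.549°

Sensor diagonal = √(17.3² + 13²) = √468.2900 ≈ 21.6400 mm.
Angle of view α = 2·arctan(d/2f) with d = 21.6400 mm and f = 164 mm.
d/2f = 0.06598; arctan(0.06598) ≈ 3.7747°, so α ≈ 7.5493°.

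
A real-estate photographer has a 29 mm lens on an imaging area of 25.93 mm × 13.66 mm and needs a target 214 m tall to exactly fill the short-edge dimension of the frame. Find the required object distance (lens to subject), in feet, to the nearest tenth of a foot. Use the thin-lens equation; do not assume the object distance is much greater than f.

W: 214 m = 214000 mm.
Magnification m = h/W = dᵢ/dₒ; combined with 1/f = 1/dₒ + 1/dᵢ this gives dₒ = f·(1 + W/h).
dₒ = 29 mm × (1 + 214000/13.66) = 29 × 15667.1786 ≈ 454348.180 mm = 454348.180/304.8 ft = 1490.64 ft.

1490.6 ft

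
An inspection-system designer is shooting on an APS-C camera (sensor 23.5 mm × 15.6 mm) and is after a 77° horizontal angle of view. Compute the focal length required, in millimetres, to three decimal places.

From α = 2·arctan(w/2f) we get f = w / (2·tan(α/2)).
With w = 23.5 mm and α/2 = 38.5°, tan(α/2) ≈ 0.79544, so f ≈ 23.5 / 1.59087 ≈ 14.7718 mm.

14.772 mm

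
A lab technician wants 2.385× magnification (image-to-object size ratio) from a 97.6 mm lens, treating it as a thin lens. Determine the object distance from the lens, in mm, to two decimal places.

With m = dᵢ/dₒ and 1/f = 1/dₒ + 1/dᵢ, substituting dᵢ = m·dₒ gives 1/f = (1 + 1/m)/dₒ, hence dₒ = f·(1 + 1/m).
dₒ = 97.6 × (1 + 1/2.385) = 97.6 × 1.41929 ≈ 138.522 mm.

138.52 mm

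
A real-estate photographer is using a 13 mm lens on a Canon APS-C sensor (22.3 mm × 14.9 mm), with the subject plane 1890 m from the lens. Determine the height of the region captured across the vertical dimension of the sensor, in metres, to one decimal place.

2166.2 m

dₒ: 1890 m = 1.89e+06 mm.
Similar triangles through the lens centre give W/dₒ = h/dᵢ; with 1/f = 1/dₒ + 1/dᵢ this gives W = h·(dₒ − f)/f.
W = 14.9 mm × (1.89e+06 − 13) / 13 = 14.9 × 145383.6154 ≈ 2166215.869 mm = 2166.22 m.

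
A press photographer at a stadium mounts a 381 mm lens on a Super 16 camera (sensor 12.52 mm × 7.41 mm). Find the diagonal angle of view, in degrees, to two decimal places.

2.19°

Sensor diagonal = √(12.52² + 7.41²) = √211.6585 ≈ 14.5485 mm.
Angle of view α = 2·arctan(d/2f) with d = 14.5485 mm and f = 381 mm.
d/2f = 0.01909; arctan(0.01909) ≈ 1.0938°, so α ≈ 2.1876°.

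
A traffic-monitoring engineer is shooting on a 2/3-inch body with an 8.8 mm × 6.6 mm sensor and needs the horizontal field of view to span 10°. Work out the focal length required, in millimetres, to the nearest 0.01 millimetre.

From α = 2·arctan(w/2f) we get f = w / (2·tan(α/2)).
With w = 8.8 mm and α/2 = 5°, tan(α/2) ≈ 0.08749, so f ≈ 8.8 / 0.17498 ≈ 50.2922 mm.

50.29 mm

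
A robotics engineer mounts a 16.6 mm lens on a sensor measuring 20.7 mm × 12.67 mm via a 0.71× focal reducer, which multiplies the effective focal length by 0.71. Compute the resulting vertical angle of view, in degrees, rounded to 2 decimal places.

Effective focal length f = 16.6 × 0.71 = 11.786 mm.
α = 2·arctan(12.67 / (2 × 11.786)) = 2·arctan(0.53750) ≈ 56.5162°.

56.52°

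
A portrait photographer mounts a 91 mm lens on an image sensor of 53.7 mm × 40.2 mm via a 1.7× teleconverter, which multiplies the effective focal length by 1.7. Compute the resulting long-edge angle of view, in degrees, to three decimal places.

Effective focal length f = 91 × 1.7 = 154.7 mm.
α = 2·arctan(53.7 / (2 × 154.7)) = 2·arctan(0.17356) ≈ 19.6925°.

19.693°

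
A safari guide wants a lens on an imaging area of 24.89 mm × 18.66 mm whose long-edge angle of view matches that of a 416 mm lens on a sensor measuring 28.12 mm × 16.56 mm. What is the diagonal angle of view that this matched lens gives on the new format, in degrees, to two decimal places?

Equal long-edge AOV ⇒ f₂ = f₁ · 24.89/28.12 = 416 × 0.88514 ≈ 368.2162 mm.
Sensor diagonal = √(24.89² + 18.66²) = √967.7077 ≈ 31.1080 mm.
Diagonal AOV on the new format = 2·arctan(31.1080 / (2 × 368.2162)) = 2·arctan(0.04224) ≈ 4.8376°.

4.84°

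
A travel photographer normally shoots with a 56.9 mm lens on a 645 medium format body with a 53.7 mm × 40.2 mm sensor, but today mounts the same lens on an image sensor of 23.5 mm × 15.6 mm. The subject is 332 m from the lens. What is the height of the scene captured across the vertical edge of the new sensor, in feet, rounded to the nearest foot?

299 ft

The focal length stays 56.9 mm; the relevant sensor dimension is now h = 15.6 mm. Object distance dₒ = 332 m = 332000 mm.
Thin-lens field height W = h·(dₒ − f)/f = 15.6 × (332000 − 56.9)/56.9 ≈ 91007.247 mm = 91007.247/304.8 ft = 298.58 ft.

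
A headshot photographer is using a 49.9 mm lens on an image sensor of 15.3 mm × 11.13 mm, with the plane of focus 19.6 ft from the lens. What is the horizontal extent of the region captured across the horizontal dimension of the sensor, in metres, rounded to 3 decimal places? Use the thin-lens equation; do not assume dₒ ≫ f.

1.816 m

dₒ: 19.6 ft × 304.8 mm/ft = 5974.08 mm.
Similar triangles through the lens centre give W/dₒ = w/dᵢ; with 1/f = 1/dₒ + 1/dᵢ this gives W = w·(dₒ − f)/f.
W = 15.3 mm × (5974.08 − 49.9) / 49.9 = 15.3 × 118.7210 ≈ 1816.432 mm = 1.81643 m.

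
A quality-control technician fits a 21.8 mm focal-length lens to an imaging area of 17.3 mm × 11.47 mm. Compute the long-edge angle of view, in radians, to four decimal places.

Angle of view α = 2·arctan(w/2f) with w = 17.3 mm and f = 21.8 mm.
w/2f = 0.39679; arctan(0.39679) ≈ 0.3777 rad, so α ≈ 0.7555 rad.

0.7555 rad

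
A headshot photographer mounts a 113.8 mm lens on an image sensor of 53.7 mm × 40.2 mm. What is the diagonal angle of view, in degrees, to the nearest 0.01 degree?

32.84°

Sensor diagonal = √(53.7² + 40.2²) = √4499.7300 ≈ 67.0800 mm.
Angle of view α = 2·arctan(d/2f) with d = 67.0800 mm and f = 113.8 mm.
d/2f = 0.29473; arctan(0.29473) ≈ 16.4217°, so α ≈ 32.8434°.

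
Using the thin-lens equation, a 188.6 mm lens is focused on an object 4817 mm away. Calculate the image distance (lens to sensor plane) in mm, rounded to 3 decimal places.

1/dᵢ = 1/f − 1/dₒ = 1/188.6 − 1/4817 = 0.0050946 mm⁻¹.
dᵢ = 1/0.0050946 ≈ 196.2852 mm.

196.285 mm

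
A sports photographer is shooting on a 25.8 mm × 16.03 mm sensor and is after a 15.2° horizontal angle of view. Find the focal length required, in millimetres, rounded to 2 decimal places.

From α = 2·arctan(w/2f) we get f = w / (2·tan(α/2)).
With w = 25.8 mm and α/2 = 7.6°, tan(α/2) ≈ 0.13343, so f ≈ 25.8 / 0.26686 ≈ 96.6810 mm.

96.68 mm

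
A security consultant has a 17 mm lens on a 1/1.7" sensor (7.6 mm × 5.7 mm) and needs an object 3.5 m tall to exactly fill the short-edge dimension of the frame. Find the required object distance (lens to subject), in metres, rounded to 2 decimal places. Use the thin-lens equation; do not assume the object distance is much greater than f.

W: 3.5 m = 3500 mm.
Magnification m = h/W = dᵢ/dₒ; combined with 1/f = 1/dₒ + 1/dᵢ this gives dₒ = f·(1 + W/h).
dₒ = 17 mm × (1 + 3500/5.7) = 17 × 615.0351 ≈ 10455.596 mm = 10.4556 m.

10.46 m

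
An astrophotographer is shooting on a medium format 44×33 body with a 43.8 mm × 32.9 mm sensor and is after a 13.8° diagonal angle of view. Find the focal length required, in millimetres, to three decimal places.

Sensor diagonal = √(43.8² + 32.9²) = √3000.8500 ≈ 54.7800 mm.
From α = 2·arctan(d/2f) we get f = d / (2·tan(α/2)).
With d = 54.7800 mm and α/2 = 6.9°, tan(α/2) ≈ 0.12101, so f ≈ 54.7800 / 0.24203 ≈ 226.3388 mm.

226.339 mm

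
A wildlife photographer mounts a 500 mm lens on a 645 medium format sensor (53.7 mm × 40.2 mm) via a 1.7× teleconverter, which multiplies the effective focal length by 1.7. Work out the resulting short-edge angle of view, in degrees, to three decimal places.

Effective focal length f = 500 × 1.7 = 850 mm.
α = 2·arctan(40.2 / (2 × 850)) = 2·arctan(0.02365) ≈ 2.7092°.

2.709°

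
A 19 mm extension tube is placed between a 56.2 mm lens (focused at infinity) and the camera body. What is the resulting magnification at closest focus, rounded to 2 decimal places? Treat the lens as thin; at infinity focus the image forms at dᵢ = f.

0.34×

The tube moves the image plane from f to f + e, so dᵢ = 56.2 + 19 = 75.2 mm. Focus is achieved when 1/f = 1/dₒ + 1/dᵢ, giving dₒ = 1/(1/f − 1/(f+e)).
Magnification m = dᵢ/dₒ = (f+e)·(1/f − 1/(f+e)) = e/f = 19/56.2 ≈ 0.3381.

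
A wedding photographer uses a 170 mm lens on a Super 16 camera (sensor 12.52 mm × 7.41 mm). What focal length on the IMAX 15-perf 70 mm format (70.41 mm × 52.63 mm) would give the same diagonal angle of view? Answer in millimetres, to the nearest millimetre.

Sensor diagonal = √(12.52² + 7.41²) = √211.6585 ≈ 14.5485 mm.
Sensor diagonal = √(70.41² + 52.63²) = √7727.4850 ≈ 87.9061 mm.
Equal angle of view means equal diagonal/f ratio, so f₂ = f₁ · (diagonal₂/diagonal₁) = 170 × 87.9061/14.5485.
f₂ = 170 × 6.04229 ≈ 1027.189 mm.

1027 mm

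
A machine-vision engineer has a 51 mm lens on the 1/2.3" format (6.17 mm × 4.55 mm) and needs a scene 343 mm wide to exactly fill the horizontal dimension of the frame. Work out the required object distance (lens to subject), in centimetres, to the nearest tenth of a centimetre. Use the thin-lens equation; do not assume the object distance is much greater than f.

Magnification m = w/W = dᵢ/dₒ; combined with 1/f = 1/dₒ + 1/dᵢ this gives dₒ = f·(1 + W/w).
dₒ = 51 mm × (1 + 343/6.17) = 51 × 56.5916 ≈ 2886.170 mm = 288.617 cm.

288.6 cm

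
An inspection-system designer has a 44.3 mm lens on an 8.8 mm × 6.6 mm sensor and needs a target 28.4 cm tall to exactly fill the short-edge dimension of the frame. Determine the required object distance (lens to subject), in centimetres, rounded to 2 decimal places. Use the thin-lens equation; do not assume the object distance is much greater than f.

195.05 cm

W: 28.4 cm = 284 mm.
Magnification m = h/W = dᵢ/dₒ; combined with 1/f = 1/dₒ + 1/dᵢ this gives dₒ = f·(1 + W/h).
dₒ = 44.3 mm × (1 + 284/6.6) = 44.3 × 44.0303 ≈ 1950.542 mm = 195.054 cm.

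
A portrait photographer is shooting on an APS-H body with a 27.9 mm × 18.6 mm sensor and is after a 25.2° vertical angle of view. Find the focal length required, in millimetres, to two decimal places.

From α = 2·arctan(h/2f) we get f = h / (2·tan(α/2)).
With h = 18.6 mm and α/2 = 12.6°, tan(α/2) ≈ 0.22353, so f ≈ 18.6 / 0.44705 ≈ 41.6058 mm.

41.61 mm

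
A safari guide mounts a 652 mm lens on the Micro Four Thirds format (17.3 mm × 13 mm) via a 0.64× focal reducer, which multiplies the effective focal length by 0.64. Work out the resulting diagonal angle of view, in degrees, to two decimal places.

2.97°

Effective focal length f = 652 × 0.64 = 417.28 mm.
Sensor diagonal = √(17.3² + 13²) = √468.2900 ≈ 21.6400 mm.
α = 2·arctan(21.640 / (2 × 417.28)) = 2·arctan(0.02593) ≈ 2.9707°.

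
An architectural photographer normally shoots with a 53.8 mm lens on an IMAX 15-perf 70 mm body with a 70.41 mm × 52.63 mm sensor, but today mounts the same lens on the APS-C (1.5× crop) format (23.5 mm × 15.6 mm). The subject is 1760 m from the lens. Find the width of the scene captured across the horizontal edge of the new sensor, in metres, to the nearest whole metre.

The focal length stays 53.8 mm; the relevant sensor dimension is now w = 23.5 mm. Object distance dₒ = 1760 m = 1.76e+06 mm.
Thin-lens field width W = w·(dₒ − f)/f = 23.5 × (1.76e+06 − 53.8)/53.8 ≈ 768749.734 mm = 768.75 m.

769 m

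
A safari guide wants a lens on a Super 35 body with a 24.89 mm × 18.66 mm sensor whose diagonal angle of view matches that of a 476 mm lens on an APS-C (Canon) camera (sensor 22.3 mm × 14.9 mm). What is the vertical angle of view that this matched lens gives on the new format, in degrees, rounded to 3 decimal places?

1.936°

Sensor diagonal = √(22.3² + 14.9²) = √719.3000 ≈ 26.8198 mm.
Sensor diagonal = √(24.89² + 18.66²) = √967.7077 ≈ 31.1080 mm.
Equal diagonal AOV ⇒ f₂ = f₁ · 31.1080/26.8198 = 476 × 1.15989 ≈ 552.1080 mm.
Vertical AOV on the new format = 2·arctan(18.66 / (2 × 552.1080)) = 2·arctan(0.01690) ≈ 1.9363°.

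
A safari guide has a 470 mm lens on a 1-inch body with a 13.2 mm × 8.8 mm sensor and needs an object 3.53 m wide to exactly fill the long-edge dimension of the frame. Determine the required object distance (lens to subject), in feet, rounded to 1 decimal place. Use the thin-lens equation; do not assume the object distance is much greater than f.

413.9 ft

W: 3.53 m = 3530 mm.
Magnification m = w/W = dᵢ/dₒ; combined with 1/f = 1/dₒ + 1/dᵢ this gives dₒ = f·(1 + W/w).
dₒ = 470 mm × (1 + 3530/13.2) = 470 × 268.4242 ≈ 126159.394 mm = 126159.394/304.8 ft = 413.909 ft.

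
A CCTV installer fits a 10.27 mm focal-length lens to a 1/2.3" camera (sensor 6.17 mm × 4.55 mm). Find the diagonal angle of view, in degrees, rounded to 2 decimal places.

Sensor diagonal = √(6.17² + 4.55²) = √58.7714 ≈ 7.6663 mm.
Angle of view α = 2·arctan(d/2f) with d = 7.6663 mm and f = 10.27 mm.
d/2f = 0.37324; arctan(0.37324) ≈ 20.4673°, so α ≈ 40.9347°.

40.93°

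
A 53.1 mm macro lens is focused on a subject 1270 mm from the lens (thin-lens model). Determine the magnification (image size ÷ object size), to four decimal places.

Thin lens: 1/f = 1/dₒ + 1/dᵢ → 1/dᵢ = 1/53.1 − 1/1270 = 0.0180450 mm⁻¹, so dᵢ ≈ 55.4170 mm.
Magnification m = dᵢ/dₒ = 55.4170/1270 ≈ 0.04364.

0.0436×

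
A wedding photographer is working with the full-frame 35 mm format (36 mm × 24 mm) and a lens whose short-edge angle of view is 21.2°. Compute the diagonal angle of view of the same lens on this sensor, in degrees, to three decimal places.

37.287°

From the short-edge AOV: f = 24 / (2·tan(10.6°)) = 24 / 0.37429 ≈ 64.1214 mm.
Sensor diagonal = √(36² + 24²) = √1872.0000 ≈ 43.2666 mm.
Diagonal AOV = 2·arctan(43.2666 / (2 × 64.1214)) = 2·arctan(0.33738) ≈ 37.2868°.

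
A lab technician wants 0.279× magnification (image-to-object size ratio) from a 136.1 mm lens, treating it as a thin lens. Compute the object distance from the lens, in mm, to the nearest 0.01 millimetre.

623.91 mm

With m = dᵢ/dₒ and 1/f = 1/dₒ + 1/dᵢ, substituting dᵢ = m·dₒ gives 1/f = (1 + 1/m)/dₒ, hence dₒ = f·(1 + 1/m).
dₒ = 136.1 × (1 + 1/0.279) = 136.1 × 4.58423 ≈ 623.914 mm.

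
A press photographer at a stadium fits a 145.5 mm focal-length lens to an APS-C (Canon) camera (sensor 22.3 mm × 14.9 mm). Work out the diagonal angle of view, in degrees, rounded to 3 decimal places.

10.531°

Sensor diagonal = √(22.3² + 14.9²) = √719.3000 ≈ 26.8198 mm.
Angle of view α = 2·arctan(d/2f) with d = 26.8198 mm and f = 145.5 mm.
d/2f = 0.09216; arctan(0.09216) ≈ 5.2657°, so α ≈ 10.5315°.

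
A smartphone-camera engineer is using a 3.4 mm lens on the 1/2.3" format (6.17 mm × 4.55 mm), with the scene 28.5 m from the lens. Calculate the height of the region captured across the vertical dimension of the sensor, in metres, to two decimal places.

dₒ: 28.5 m = 28500 mm.
Similar triangles through the lens centre give W/dₒ = h/dᵢ; with 1/f = 1/dₒ + 1/dᵢ this gives W = h·(dₒ − f)/f.
W = 4.55 mm × (28500 − 3.4) / 3.4 = 4.55 × 8381.3529 ≈ 38135.156 mm = 38.1352 m.

38.14 m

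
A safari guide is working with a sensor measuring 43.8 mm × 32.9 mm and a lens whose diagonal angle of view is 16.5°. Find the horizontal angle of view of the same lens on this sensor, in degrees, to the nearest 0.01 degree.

Sensor diagonal = √(43.8² + 32.9²) = √3000.8500 ≈ 54.7800 mm.
From the diagonal AOV: f = 54.7800 / (2·tan(8.25°)) = 54.7800 / 0.28999 ≈ 188.9056 mm.
Horizontal AOV = 2·arctan(43.8 / (2 × 188.9056)) = 2·arctan(0.11593) ≈ 13.2257°.

13.23°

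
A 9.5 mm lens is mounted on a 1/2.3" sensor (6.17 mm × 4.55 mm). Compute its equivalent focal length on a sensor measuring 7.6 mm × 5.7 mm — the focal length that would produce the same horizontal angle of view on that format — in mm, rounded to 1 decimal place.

11.7 mm

Equal angle of view means equal width/f ratio, so f₂ = f₁ · (width₂/width₁) = 9.5 × 7.6/6.17.
f₂ = 9.5 × 1.23177 ≈ 11.702 mm.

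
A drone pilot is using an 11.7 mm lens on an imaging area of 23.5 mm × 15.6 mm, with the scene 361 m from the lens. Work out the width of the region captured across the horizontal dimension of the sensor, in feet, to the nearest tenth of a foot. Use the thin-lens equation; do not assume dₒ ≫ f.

dₒ: 361 m = 361000 mm.
Similar triangles through the lens centre give W/dₒ = w/dᵢ; with 1/f = 1/dₒ + 1/dᵢ this gives W = w·(dₒ − f)/f.
W = 23.5 mm × (361000 − 11.7) / 11.7 = 23.5 × 30853.7009 ≈ 725061.970 mm = 725061.970/304.8 ft = 2378.81 ft.

2378.8 ft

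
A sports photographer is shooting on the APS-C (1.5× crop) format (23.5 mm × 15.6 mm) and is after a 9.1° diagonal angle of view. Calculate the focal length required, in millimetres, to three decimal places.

177.222 mm

Sensor diagonal = √(23.5² + 15.6²) = √795.6100 ≈ 28.2066 mm.
From α = 2·arctan(d/2f) we get f = d / (2·tan(α/2)).
With d = 28.2066 mm and α/2 = 4.55°, tan(α/2) ≈ 0.07958, so f ≈ 28.2066 / 0.15916 ≈ 177.2218 mm.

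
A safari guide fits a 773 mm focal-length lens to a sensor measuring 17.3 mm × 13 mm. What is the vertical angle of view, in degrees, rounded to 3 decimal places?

0.964°

Angle of view α = 2·arctan(h/2f) with h = 13 mm and f = 773 mm.
h/2f = 0.00841; arctan(0.00841) ≈ 0.4818°, so α ≈ 0.9636°.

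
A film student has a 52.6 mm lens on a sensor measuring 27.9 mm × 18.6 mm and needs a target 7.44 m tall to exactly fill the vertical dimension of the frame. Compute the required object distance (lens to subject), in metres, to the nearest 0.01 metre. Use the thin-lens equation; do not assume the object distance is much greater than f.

21.09 m

W: 7.44 m = 7440 mm.
Magnification m = h/W = dᵢ/dₒ; combined with 1/f = 1/dₒ + 1/dᵢ this gives dₒ = f·(1 + W/h).
dₒ = 52.6 mm × (1 + 7440/18.6) = 52.6 × 401.0000 ≈ 21092.600 mm = 21.0926 m.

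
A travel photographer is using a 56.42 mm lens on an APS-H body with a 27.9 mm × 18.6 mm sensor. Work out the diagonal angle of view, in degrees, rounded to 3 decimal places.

Sensor diagonal = √(27.9² + 18.6²) = √1124.3700 ≈ 33.5316 mm.
Angle of view α = 2·arctan(d/2f) with d = 33.5316 mm and f = 56.42 mm.
d/2f = 0.29716; arctan(0.29716) ≈ 16.5499°, so α ≈ 33.0998°.

33.100°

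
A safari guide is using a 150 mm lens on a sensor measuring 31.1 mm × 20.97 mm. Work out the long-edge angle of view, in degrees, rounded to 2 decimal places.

Angle of view α = 2·arctan(w/2f) with w = 31.1 mm and f = 150 mm.
w/2f = 0.10367; arctan(0.10367) ≈ 5.9185°, so α ≈ 11.8370°.

11.84°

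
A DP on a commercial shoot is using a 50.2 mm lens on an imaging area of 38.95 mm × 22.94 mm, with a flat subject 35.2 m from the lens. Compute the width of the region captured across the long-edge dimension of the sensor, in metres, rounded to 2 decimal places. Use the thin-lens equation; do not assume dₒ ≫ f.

27.27 m

dₒ: 35.2 m = 35200 mm.
Similar triangles through the lens centre give W/dₒ = w/dᵢ; with 1/f = 1/dₒ + 1/dᵢ this gives W = w·(dₒ − f)/f.
W = 38.95 mm × (35200 − 50.2) / 50.2 = 38.95 × 700.1952 ≈ 27272.604 mm = 27.2726 m.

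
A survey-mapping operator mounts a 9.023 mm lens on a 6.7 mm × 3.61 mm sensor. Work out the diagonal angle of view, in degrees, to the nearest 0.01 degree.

45.73°

Sensor diagonal = √(6.7² + 3.61²) = √57.9221 ≈ 7.6107 mm.
Angle of view α = 2·arctan(d/2f) with d = 7.6107 mm and f = 9.023 mm.
d/2f = 0.42174; arctan(0.42174) ≈ 22.8669°, so α ≈ 45.7339°.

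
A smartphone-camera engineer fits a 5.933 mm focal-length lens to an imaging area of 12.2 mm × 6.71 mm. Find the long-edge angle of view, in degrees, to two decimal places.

91.59°

Angle of view α = 2·arctan(w/2f) with w = 12.2 mm and f = 5.933 mm.
w/2f = 1.02815; arctan(1.02815) ≈ 45.7951°, so α ≈ 91.5903°.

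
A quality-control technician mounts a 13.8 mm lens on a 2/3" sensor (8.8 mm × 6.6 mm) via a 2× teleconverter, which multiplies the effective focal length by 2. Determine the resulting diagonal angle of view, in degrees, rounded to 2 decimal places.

Effective focal length f = 13.8 × 2 = 27.6 mm.
Sensor diagonal = √(8.8² + 6.6²) = √121.0000 ≈ 11.0000 mm.
α = 2·arctan(11.000 / (2 × 27.6)) = 2·arctan(0.19928) ≈ 22.5400°.

22.54°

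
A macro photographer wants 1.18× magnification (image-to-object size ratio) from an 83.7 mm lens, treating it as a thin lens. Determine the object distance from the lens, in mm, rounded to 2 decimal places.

154.63 mm

With m = dᵢ/dₒ and 1/f = 1/dₒ + 1/dᵢ, substituting dᵢ = m·dₒ gives 1/f = (1 + 1/m)/dₒ, hence dₒ = f·(1 + 1/m).
dₒ = 83.7 × (1 + 1/1.18) = 83.7 × 1.84746 ≈ 154.632 mm.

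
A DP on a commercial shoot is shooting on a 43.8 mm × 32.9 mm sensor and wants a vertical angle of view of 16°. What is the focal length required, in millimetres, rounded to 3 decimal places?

117.048 mm

From α = 2·arctan(h/2f) we get f = h / (2·tan(α/2)).
With h = 32.9 mm and α/2 = 8°, tan(α/2) ≈ 0.14054, so f ≈ 32.9 / 0.28108 ≈ 117.0478 mm.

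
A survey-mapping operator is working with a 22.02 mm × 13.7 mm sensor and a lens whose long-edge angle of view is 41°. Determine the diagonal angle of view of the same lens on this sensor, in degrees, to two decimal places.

From the long-edge AOV: f = 22.02 / (2·tan(20.5°)) = 22.02 / 0.74777 ≈ 29.4476 mm.
Sensor diagonal = √(22.02² + 13.7²) = √672.5704 ≈ 25.9340 mm.
Diagonal AOV = 2·arctan(25.9340 / (2 × 29.4476)) = 2·arctan(0.44034) ≈ 47.5317°.

47.53°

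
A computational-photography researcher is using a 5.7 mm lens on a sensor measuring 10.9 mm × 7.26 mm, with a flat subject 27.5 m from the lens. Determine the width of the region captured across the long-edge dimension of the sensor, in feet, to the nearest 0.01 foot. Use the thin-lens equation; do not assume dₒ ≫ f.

dₒ: 27.5 m = 27500 mm.
Similar triangles through the lens centre give W/dₒ = w/dᵢ; with 1/f = 1/dₒ + 1/dᵢ this gives W = w·(dₒ − f)/f.
W = 10.9 mm × (27500 − 5.7) / 5.7 = 10.9 × 4823.5614 ≈ 52576.819 mm = 52576.819/304.8 ft = 172.496 ft.

172.50 ft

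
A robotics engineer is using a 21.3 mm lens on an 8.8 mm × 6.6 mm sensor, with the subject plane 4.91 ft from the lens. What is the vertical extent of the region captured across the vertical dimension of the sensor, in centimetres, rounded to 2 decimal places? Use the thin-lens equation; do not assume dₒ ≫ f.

45.71 cm

dₒ: 4.91 ft × 304.8 mm/ft = 1496.57 mm.
Similar triangles through the lens centre give W/dₒ = h/dᵢ; with 1/f = 1/dₒ + 1/dᵢ this gives W = h·(dₒ − f)/f.
W = 6.6 mm × (1496.57 − 21.3) / 21.3 = 6.6 × 69.2614 ≈ 457.125 mm = 45.7125 cm.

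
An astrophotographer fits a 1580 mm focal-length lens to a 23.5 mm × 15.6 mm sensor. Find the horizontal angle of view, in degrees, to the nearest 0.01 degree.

0.85°

Angle of view α = 2·arctan(w/2f) with w = 23.5 mm and f = 1580 mm.
w/2f = 0.00744; arctan(0.00744) ≈ 0.4261°, so α ≈ 0.8522°.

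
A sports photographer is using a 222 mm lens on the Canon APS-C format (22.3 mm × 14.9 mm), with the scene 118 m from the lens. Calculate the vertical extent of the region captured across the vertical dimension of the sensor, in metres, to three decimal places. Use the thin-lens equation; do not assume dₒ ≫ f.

7.905 m

dₒ: 118 m = 118000 mm.
Similar triangles through the lens centre give W/dₒ = h/dᵢ; with 1/f = 1/dₒ + 1/dᵢ this gives W = h·(dₒ − f)/f.
W = 14.9 mm × (118000 − 222) / 222 = 14.9 × 530.5315 ≈ 7904.920 mm = 7.90492 m.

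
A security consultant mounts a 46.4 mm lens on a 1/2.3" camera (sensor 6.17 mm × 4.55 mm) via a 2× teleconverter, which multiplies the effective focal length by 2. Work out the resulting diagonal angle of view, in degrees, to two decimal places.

4.73°

Effective focal length f = 46.4 × 2 = 92.8 mm.
Sensor diagonal = √(6.17² + 4.55²) = √58.7714 ≈ 7.6663 mm.
α = 2·arctan(7.666 / (2 × 92.8)) = 2·arctan(0.04131) ≈ 4.7305°.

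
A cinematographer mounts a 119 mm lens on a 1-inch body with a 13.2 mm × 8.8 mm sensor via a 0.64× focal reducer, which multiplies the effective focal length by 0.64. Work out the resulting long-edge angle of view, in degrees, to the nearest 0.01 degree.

Effective focal length f = 119 × 0.64 = 76.16 mm.
α = 2·arctan(13.2 / (2 × 76.16)) = 2·arctan(0.08666) ≈ 9.9057°.

9.91°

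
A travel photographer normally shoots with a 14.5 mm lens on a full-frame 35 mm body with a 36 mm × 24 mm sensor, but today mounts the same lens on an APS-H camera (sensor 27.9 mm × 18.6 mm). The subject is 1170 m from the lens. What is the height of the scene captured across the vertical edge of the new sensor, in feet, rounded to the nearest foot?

The focal length stays 14.5 mm; the relevant sensor dimension is now h = 18.6 mm. Object distance dₒ = 1170 m = 1.17e+06 mm.
Thin-lens field height W = h·(dₒ − f)/f = 18.6 × (1.17e+06 − 14.5)/14.5 ≈ 1500808.986 mm = 1500808.986/304.8 ft = 4923.91 ft.

4924 ft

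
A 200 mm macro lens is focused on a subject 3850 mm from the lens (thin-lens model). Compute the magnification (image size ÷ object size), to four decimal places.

Thin lens: 1/f = 1/dₒ + 1/dᵢ → 1/dᵢ = 1/200 − 1/3850 = 0.0047403 mm⁻¹, so dᵢ ≈ 210.9589 mm.
Magnification m = dᵢ/dₒ = 210.9589/3850 ≈ 0.05479.

0.0548×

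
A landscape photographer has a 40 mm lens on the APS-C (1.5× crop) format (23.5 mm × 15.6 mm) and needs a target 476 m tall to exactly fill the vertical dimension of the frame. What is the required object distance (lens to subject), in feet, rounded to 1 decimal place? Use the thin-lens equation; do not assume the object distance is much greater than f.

W: 476 m = 476000 mm.
Magnification m = h/W = dᵢ/dₒ; combined with 1/f = 1/dₒ + 1/dᵢ this gives dₒ = f·(1 + W/h).
dₒ = 40 mm × (1 + 476000/15.6) = 40 × 30513.8205 ≈ 1220552.821 mm = 1220552.821/304.8 ft = 4004.44 ft.

4004.4 ft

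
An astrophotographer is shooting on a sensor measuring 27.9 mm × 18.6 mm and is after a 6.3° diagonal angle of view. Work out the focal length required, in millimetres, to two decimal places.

Sensor diagonal = √(27.9² + 18.6²) = √1124.3700 ≈ 33.5316 mm.
From α = 2·arctan(d/2f) we get f = d / (2·tan(α/2)).
With d = 33.5316 mm and α/2 = 3.15°, tan(α/2) ≈ 0.05503, so f ≈ 33.5316 / 0.11007 ≈ 304.6484 mm.

304.65 mm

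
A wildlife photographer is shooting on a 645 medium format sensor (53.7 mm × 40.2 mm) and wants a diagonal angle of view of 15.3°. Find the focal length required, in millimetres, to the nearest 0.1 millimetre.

249.7 mm

Sensor diagonal = √(53.7² + 40.2²) = √4499.7300 ≈ 67.0800 mm.
From α = 2·arctan(d/2f) we get f = d / (2·tan(α/2)).
With d = 67.0800 mm and α/2 = 7.65°, tan(α/2) ≈ 0.13432, so f ≈ 67.0800 / 0.26863 ≈ 249.7083 mm.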